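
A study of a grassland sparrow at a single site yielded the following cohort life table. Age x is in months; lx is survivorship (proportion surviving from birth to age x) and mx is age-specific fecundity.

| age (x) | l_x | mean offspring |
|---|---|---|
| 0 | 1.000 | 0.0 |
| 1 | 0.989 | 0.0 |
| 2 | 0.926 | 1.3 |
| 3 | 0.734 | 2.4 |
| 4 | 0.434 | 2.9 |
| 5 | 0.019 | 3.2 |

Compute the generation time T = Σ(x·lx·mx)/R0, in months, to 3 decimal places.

lx·mx: 0, 0, 1.2038, 1.7616, 1.2586, 0.0608 → R0 = 4.2848
x·lx·mx: 0, 0, 2.4076, 5.2848, 5.0344, 0.304 → Σ = 13.0308
T = 13.0308 / 4.2848 = 3.041169… → 3.041

3.041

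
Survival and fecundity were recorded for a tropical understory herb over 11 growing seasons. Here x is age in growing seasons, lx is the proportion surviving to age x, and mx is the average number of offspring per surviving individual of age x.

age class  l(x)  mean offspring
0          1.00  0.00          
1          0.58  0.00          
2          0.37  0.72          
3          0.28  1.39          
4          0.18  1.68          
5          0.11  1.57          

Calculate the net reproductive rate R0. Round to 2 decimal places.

lx·mx by age: 0, 0, 0.2664, 0.3892, 0.3024, 0.1727
R0 = Σ lx·mx = 1.1307 → 1.13

1.13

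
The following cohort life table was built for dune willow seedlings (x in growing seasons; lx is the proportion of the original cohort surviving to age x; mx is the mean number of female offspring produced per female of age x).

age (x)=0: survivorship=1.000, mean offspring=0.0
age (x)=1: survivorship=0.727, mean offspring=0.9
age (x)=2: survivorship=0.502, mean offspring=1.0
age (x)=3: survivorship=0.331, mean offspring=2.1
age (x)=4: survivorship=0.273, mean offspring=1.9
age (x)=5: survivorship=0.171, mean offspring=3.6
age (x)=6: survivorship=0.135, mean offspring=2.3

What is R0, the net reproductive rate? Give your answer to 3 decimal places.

3.296

lx·mx by age: 0, 0.6543, 0.502, 0.6951, 0.5187, 0.6156, 0.3105
R0 = Σ lx·mx = 3.2962 → 3.296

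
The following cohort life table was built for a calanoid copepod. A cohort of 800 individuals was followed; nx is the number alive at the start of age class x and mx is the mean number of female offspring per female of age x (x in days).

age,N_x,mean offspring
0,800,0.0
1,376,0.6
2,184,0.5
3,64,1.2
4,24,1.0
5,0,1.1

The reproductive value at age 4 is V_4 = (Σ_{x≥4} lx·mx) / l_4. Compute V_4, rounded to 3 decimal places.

1.000

lx = nx/n0 = nx/800: 1, 0.47, 0.23, 0.08, 0.03, 0
lx·mx for x ≥ 4: 0.03, 0 → sum = 0.03
V_4 = 0.03 / l_4 = 0.03 / 0.03 = 1 → 1.000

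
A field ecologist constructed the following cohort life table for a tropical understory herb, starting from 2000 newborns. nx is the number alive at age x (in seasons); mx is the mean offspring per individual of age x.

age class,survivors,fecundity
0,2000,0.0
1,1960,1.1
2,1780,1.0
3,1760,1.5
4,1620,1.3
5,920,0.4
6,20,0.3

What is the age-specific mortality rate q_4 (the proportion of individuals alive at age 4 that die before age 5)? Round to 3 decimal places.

lx = nx/n0 = nx/2000: 1, 0.98, 0.89, 0.88, 0.81, 0.46, 0.01
q_4 = (l_4 − l_5) / l_4 = (0.81 − 0.46) / 0.81
     = 0.35 / 0.81 = 0.432099… → 0.432

0.432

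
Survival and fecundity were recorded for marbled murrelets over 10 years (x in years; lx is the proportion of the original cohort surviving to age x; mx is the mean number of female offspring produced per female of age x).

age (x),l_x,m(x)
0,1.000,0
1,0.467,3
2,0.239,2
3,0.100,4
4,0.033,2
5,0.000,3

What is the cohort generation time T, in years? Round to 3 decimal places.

1.629

lx·mx: 0, 1.401, 0.478, 0.4, 0.066, 0 → R0 = 2.345
x·lx·mx: 0, 1.401, 0.956, 1.2, 0.264, 0 → Σ = 3.821
T = 3.821 / 2.345 = 1.629424… → 1.629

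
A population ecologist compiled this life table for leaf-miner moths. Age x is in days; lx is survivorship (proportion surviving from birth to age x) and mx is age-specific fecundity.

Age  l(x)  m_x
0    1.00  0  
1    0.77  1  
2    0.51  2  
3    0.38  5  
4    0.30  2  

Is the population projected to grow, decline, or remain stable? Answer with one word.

growing

R0 = Σ lx·mx = 0 + 0.77 + 1.02 + 1.9 + 0.6 = 4.29
R0 > 1, so the population is growing.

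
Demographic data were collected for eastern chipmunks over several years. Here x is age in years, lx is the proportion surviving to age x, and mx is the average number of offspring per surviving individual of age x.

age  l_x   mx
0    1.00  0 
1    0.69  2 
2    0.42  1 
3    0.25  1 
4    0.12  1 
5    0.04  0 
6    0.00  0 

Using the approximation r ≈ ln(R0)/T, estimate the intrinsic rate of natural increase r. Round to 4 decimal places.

R0 = Σ lx·mx = 0 + 1.38 + 0.42 + 0.25 + 0.12 + 0 + 0 = 2.17
Σ x·lx·mx = 3.45; T = 3.45/2.17 = 1.58986…
r ≈ ln(R0)/T = ln(2.17)/1.58986… = 0.487292… → 0.4873

0.4873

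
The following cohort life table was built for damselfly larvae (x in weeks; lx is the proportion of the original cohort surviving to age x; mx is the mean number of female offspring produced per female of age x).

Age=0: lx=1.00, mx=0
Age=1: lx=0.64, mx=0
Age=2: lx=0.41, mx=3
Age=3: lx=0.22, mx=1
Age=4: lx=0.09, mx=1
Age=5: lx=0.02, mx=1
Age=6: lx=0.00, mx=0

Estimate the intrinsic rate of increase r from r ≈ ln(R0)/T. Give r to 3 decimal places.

R0 = Σ lx·mx = 0 + 0 + 1.23 + 0.22 + 0.09 + 0.02 + 0 = 1.56
Σ x·lx·mx = 3.58; T = 3.58/1.56 = 2.29487…
r ≈ ln(R0)/T = ln(1.56)/2.29487… = 0.19377… → 0.194

0.194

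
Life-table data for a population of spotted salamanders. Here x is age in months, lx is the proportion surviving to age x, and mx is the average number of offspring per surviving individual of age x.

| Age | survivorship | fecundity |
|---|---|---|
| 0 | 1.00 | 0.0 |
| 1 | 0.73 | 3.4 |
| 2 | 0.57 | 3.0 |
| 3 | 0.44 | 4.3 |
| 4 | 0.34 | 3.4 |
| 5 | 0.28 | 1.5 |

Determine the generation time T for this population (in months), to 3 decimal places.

lx·mx: 0, 2.482, 1.71, 1.892, 1.156, 0.42 → R0 = 7.66
x·lx·mx: 0, 2.482, 3.42, 5.676, 4.624, 2.1 → Σ = 18.302
T = 18.302 / 7.66 = 2.389295… → 2.389

2.389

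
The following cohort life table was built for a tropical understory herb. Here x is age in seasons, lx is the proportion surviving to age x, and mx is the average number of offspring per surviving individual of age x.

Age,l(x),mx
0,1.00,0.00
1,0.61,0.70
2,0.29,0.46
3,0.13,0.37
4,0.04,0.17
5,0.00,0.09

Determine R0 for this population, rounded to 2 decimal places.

lx·mx by age: 0, 0.427, 0.1334, 0.0481, 0.0068, 0
R0 = Σ lx·mx = 0.6153 → 0.62

0.62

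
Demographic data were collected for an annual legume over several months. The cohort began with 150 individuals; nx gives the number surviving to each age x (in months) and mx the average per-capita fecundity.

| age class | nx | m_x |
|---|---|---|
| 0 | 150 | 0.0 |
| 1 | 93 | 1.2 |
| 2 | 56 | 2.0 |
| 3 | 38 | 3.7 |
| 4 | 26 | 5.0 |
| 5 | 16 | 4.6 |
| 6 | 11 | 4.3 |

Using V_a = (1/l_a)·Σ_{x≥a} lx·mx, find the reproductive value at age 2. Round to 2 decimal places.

8.99

lx = nx/n0 = nx/150: 1, 0.62, 0.37333…, 0.25333…, 0.17333…, 0.10667…, 0.07333…
lx·mx for x ≥ 2: 0.746667…, 0.937333…, 0.866667…, 0.490667…, 0.315333… → sum = 3.356667…
V_2 = 3.356667… / l_2 = 3.356667… / 0.373333… = 8.991071… → 8.99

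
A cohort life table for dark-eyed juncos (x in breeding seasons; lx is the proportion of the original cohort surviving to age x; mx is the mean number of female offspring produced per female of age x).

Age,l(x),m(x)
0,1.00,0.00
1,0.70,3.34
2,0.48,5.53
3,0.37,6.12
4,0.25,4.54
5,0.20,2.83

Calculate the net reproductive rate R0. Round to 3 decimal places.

8.958

lx·mx by age: 0, 2.338, 2.6544, 2.2644, 1.135, 0.566
R0 = Σ lx·mx = 8.9578 → 8.958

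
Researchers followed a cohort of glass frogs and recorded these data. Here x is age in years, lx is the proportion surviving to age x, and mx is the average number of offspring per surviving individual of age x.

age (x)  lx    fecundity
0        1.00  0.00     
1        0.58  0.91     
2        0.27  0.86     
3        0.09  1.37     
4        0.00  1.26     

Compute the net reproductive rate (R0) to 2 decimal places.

lx·mx by age: 0, 0.5278, 0.2322, 0.1233, 0
R0 = Σ lx·mx = 0.8833 → 0.88

0.88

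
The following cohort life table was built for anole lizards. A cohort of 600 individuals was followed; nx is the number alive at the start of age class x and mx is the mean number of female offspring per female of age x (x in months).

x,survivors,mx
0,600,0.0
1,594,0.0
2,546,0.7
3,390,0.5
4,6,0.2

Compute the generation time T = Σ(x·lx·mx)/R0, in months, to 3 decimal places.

lx = nx/n0 = nx/600: 1, 0.99, 0.91, 0.65, 0.01
lx·mx: 0, 0, 0.637, 0.325, 0.002 → R0 = 0.964
x·lx·mx: 0, 0, 1.274, 0.975, 0.008 → Σ = 2.257
T = 2.257 / 0.964 = 2.341286… → 2.341

2.341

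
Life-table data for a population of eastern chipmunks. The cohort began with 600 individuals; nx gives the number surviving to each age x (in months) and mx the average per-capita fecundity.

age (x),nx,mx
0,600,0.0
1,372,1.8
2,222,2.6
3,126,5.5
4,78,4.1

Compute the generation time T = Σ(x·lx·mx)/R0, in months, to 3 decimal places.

2.293

lx = nx/n0 = nx/600: 1, 0.62, 0.37, 0.21, 0.13
lx·mx: 0, 1.116, 0.962, 1.155, 0.533 → R0 = 3.766
x·lx·mx: 0, 1.116, 1.924, 3.465, 2.132 → Σ = 8.637
T = 8.637 / 3.766 = 2.293415… → 2.293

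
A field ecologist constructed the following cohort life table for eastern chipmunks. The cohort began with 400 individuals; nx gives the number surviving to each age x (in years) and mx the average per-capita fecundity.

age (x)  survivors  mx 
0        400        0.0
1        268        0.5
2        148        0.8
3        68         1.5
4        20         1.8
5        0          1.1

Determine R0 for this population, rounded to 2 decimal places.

0.98

lx = nx/n0 = nx/400: 1, 0.67, 0.37, 0.17, 0.05, 0
lx·mx by age: 0, 0.335, 0.296, 0.255, 0.09, 0
R0 = Σ lx·mx = 0.976 → 0.98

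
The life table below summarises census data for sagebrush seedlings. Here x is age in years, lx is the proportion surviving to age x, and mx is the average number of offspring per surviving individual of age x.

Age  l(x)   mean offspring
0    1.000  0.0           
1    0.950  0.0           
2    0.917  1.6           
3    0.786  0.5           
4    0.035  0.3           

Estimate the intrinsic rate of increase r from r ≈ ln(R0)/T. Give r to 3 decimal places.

R0 = Σ lx·mx = 0 + 0 + 1.4672 + 0.393 + 0.0105 = 1.8707
Σ x·lx·mx = 4.1554; T = 4.1554/1.8707 = 2.22131…
r ≈ ln(R0)/T = ln(1.8707)/2.22131… = 0.28196… → 0.282

0.282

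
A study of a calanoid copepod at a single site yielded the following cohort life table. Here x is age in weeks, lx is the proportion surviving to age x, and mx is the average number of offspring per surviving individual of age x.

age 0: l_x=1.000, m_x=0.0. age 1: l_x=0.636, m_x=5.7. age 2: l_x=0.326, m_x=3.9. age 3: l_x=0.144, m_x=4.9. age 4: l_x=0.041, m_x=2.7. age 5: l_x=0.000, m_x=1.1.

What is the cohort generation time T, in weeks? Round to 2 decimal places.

lx·mx: 0, 3.6252, 1.2714, 0.7056, 0.1107, 0 → R0 = 5.7129
x·lx·mx: 0, 3.6252, 2.5428, 2.1168, 0.4428, 0 → Σ = 8.7276
T = 8.7276 / 5.7129 = 1.5277… → 1.53

1.53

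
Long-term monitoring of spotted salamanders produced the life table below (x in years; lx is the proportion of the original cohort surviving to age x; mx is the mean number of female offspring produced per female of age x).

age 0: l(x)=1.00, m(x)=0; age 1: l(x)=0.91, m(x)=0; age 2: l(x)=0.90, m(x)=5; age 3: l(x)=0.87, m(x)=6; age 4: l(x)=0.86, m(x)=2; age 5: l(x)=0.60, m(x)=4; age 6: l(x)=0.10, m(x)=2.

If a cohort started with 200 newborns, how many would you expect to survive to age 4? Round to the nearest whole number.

172

Expected survivors = N0 · l_4 = 200 × 0.86 = 172 → 172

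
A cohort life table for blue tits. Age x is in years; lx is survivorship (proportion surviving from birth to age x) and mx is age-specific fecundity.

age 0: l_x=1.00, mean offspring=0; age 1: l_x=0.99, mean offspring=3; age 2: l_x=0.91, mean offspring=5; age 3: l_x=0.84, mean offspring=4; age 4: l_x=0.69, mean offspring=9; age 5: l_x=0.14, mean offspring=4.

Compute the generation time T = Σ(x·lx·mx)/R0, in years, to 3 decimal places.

2.821

lx·mx: 0, 2.97, 4.55, 3.36, 6.21, 0.56 → R0 = 17.65
x·lx·mx: 0, 2.97, 9.1, 10.08, 24.84, 2.8 → Σ = 49.79
T = 49.79 / 17.65 = 2.820963… → 2.821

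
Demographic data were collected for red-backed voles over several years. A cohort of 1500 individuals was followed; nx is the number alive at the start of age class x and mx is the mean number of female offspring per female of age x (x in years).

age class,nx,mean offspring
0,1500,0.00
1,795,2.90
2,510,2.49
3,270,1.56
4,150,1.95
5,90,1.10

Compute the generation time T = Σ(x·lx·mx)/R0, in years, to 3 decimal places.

lx = nx/n0 = nx/1500: 1, 0.53, 0.34, 0.18, 0.1, 0.06
lx·mx: 0, 1.537, 0.8466, 0.2808, 0.195, 0.066 → R0 = 2.9254
x·lx·mx: 0, 1.537, 1.6932, 0.8424, 0.78, 0.33 → Σ = 5.1826
T = 5.1826 / 2.9254 = 1.771587… → 1.772

1.772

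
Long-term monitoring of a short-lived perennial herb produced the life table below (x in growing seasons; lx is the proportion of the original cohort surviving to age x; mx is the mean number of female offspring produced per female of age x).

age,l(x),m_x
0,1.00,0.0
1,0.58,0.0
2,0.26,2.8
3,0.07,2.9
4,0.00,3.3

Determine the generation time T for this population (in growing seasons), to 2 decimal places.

2.22

lx·mx: 0, 0, 0.728, 0.203, 0 → R0 = 0.931
x·lx·mx: 0, 0, 1.456, 0.609, 0 → Σ = 2.065
T = 2.065 / 0.931 = 2.218045… → 2.22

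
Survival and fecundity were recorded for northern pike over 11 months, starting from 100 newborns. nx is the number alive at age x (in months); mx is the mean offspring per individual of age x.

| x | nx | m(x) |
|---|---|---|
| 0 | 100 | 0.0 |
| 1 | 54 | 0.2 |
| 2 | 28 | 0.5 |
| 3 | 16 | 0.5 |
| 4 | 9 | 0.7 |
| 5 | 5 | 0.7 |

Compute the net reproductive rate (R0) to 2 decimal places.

0.43

lx = nx/n0 = nx/100: 1, 0.54, 0.28, 0.16, 0.09, 0.05
lx·mx by age: 0, 0.108, 0.14, 0.08, 0.063, 0.035
R0 = Σ lx·mx = 0.426 → 0.43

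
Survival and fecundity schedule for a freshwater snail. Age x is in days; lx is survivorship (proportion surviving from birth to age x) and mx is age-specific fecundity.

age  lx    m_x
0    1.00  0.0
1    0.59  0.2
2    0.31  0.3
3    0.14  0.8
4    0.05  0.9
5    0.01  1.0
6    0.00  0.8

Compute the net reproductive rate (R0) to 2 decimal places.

lx·mx by age: 0, 0.118, 0.093, 0.112, 0.045, 0.01, 0
R0 = Σ lx·mx = 0.378 → 0.38

0.38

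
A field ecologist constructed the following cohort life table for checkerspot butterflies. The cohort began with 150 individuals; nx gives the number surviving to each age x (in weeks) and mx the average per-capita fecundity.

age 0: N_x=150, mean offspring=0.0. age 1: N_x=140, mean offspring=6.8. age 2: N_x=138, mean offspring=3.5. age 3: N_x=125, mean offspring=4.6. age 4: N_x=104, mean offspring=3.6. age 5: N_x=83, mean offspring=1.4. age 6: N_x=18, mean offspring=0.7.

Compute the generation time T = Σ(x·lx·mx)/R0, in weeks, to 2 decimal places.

2.31

lx = nx/n0 = nx/150: 1, 0.93333…, 0.92, 0.83333…, 0.69333…, 0.55333…, 0.12
lx·mx: 0, 6.346667…, 3.22, 3.833333…, 2.496…, 0.774667…, 0.084 → R0 = 16.754667…
x·lx·mx: 0, 6.346667…, 6.44, 11.5…, 9.984…, 3.873333…, 0.504 → Σ = 38.648…
T = 38.648… / 16.754667… = 2.306701… → 2.31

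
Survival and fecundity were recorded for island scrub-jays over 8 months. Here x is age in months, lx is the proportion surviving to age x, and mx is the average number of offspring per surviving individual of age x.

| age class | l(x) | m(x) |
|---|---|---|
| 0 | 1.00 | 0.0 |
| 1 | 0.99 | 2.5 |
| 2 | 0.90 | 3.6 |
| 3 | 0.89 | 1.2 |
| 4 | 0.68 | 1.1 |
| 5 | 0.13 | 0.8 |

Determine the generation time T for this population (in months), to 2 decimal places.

lx·mx: 0, 2.475, 3.24, 1.068, 0.748, 0.104 → R0 = 7.635
x·lx·mx: 0, 2.475, 6.48, 3.204, 2.992, 0.52 → Σ = 15.671
T = 15.671 / 7.635 = 2.052521… → 2.05

2.05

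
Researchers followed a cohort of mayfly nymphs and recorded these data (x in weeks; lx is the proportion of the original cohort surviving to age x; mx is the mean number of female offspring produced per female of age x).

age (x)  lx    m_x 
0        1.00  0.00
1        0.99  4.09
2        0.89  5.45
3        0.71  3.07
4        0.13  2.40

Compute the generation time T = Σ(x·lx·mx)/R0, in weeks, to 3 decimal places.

1.891

lx·mx: 0, 4.0491, 4.8505, 2.1797, 0.312 → R0 = 11.3913
x·lx·mx: 0, 4.0491, 9.701, 6.5391, 1.248 → Σ = 21.5372
T = 21.5372 / 11.3913 = 1.890671… → 1.891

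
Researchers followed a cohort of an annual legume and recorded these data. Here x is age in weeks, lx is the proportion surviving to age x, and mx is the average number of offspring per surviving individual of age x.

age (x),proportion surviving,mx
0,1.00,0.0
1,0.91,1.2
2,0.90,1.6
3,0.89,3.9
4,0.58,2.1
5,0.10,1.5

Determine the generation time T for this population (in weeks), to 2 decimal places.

lx·mx: 0, 1.092, 1.44, 3.471, 1.218, 0.15 → R0 = 7.371
x·lx·mx: 0, 1.092, 2.88, 10.413, 4.872, 0.75 → Σ = 20.007
T = 20.007 / 7.371 = 2.714286… → 2.71

2.71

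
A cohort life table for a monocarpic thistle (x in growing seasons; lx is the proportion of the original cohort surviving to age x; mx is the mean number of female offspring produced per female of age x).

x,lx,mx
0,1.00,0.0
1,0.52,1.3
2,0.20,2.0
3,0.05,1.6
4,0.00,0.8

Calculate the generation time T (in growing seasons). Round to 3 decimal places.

lx·mx: 0, 0.676, 0.4, 0.08, 0 → R0 = 1.156
x·lx·mx: 0, 0.676, 0.8, 0.24, 0 → Σ = 1.716
T = 1.716 / 1.156 = 1.484429… → 1.484

1.484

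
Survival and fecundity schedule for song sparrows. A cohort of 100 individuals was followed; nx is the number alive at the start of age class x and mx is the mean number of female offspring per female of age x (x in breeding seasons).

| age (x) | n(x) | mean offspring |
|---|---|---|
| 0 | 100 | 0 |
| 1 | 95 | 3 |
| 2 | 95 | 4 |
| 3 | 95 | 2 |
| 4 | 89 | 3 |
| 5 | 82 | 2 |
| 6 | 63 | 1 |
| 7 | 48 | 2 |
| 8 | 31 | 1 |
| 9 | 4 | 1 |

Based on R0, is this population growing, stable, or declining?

growing

lx = nx/n0 = nx/100: 1, 0.95, 0.95, 0.95, 0.89, 0.82, 0.63, 0.48, 0.31, 0.04
R0 = Σ lx·mx = 0 + 2.85 + 3.8 + 1.9 + 2.67 + 1.64 + 0.63 + 0.96 + 0.31 + 0.04 = 14.8
R0 > 1, so the population is growing.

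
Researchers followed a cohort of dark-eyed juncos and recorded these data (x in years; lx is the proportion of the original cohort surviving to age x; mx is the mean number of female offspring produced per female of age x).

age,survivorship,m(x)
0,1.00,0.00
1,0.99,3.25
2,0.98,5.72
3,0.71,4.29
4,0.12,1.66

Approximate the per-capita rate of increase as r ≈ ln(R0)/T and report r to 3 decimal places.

R0 = Σ lx·mx = 0 + 3.2175 + 5.6056 + 3.0459 + 0.1992 = 12.0682
Σ x·lx·mx = 24.3632; T = 24.3632/12.0682 = 2.01879…
r ≈ ln(R0)/T = ln(12.0682)/2.01879… = 1.23369… → 1.234

1.234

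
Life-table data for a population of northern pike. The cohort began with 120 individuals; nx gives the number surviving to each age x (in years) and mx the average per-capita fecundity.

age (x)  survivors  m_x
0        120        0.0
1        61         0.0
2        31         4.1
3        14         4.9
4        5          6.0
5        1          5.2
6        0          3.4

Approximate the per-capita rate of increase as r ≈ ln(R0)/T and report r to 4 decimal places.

0.2494

lx = nx/n0 = nx/120: 1, 0.50833…, 0.25833…, 0.11667…, 0.04167…, 0.00833…, 0
R0 = Σ lx·mx = 0 + 0 + 1.05917… + 0.57167… + 0.25… + 0.04333… + 0 = 1.924167…
Σ x·lx·mx = 5.05…; T = 5.05…/1.924167… = 2.62451…
r ≈ ln(R0)/T = ln(1.924167…)/2.62451… = 0.249377… → 0.2494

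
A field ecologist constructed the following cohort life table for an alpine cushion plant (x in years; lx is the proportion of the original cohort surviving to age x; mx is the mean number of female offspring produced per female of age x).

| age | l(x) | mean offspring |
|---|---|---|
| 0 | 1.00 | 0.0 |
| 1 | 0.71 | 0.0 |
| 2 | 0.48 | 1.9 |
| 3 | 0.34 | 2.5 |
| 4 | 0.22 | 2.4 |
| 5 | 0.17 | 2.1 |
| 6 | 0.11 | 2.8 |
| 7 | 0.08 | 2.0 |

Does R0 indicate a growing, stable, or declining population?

growing

R0 = Σ lx·mx = 0 + 0 + 0.912 + 0.85 + 0.528 + 0.357 + 0.308 + 0.16 = 3.115
R0 > 1, so the population is growing.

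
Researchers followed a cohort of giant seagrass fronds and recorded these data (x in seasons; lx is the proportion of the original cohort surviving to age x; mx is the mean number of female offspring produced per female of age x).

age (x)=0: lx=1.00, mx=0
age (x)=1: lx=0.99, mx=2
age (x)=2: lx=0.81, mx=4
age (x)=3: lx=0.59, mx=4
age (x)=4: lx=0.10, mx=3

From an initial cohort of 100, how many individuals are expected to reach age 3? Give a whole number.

Expected survivors = N0 · l_3 = 100 × 0.59 = 59 → 59

59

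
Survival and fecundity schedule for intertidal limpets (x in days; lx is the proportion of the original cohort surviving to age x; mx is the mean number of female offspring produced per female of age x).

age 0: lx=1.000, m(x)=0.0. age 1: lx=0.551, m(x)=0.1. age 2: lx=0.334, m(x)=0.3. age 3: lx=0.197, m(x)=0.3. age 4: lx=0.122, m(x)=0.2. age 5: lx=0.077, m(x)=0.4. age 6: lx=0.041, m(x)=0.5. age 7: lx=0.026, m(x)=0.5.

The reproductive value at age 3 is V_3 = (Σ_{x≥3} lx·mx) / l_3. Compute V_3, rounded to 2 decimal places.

lx·mx for x ≥ 3: 0.0591, 0.0244, 0.0308, 0.0205, 0.013 → sum = 0.1478
V_3 = 0.1478 / l_3 = 0.1478 / 0.197 = 0.750254… → 0.75

0.75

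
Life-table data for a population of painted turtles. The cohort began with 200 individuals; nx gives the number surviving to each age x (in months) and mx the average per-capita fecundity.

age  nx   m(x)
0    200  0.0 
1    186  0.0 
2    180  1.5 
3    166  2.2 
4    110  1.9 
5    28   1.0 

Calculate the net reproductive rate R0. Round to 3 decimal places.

4.361

lx = nx/n0 = nx/200: 1, 0.93, 0.9, 0.83, 0.55, 0.14
lx·mx by age: 0, 0, 1.35, 1.826, 1.045, 0.14
R0 = Σ lx·mx = 4.361 → 4.361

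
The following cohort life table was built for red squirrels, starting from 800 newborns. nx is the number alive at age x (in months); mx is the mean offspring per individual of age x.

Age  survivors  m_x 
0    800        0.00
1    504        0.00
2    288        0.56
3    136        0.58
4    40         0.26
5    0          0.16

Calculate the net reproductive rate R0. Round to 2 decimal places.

lx = nx/n0 = nx/800: 1, 0.63, 0.36, 0.17, 0.05, 0
lx·mx by age: 0, 0, 0.2016, 0.0986, 0.013, 0
R0 = Σ lx·mx = 0.3132 → 0.31

0.31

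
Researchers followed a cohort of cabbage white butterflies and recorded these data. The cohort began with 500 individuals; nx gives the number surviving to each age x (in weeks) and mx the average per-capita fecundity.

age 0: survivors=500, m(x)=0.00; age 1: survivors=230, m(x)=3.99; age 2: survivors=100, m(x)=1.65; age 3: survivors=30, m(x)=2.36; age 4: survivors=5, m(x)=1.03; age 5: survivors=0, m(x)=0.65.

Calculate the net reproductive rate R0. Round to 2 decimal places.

lx = nx/n0 = nx/500: 1, 0.46, 0.2, 0.06, 0.01, 0
lx·mx by age: 0, 1.8354, 0.33, 0.1416, 0.0103, 0
R0 = Σ lx·mx = 2.3173 → 2.32

2.32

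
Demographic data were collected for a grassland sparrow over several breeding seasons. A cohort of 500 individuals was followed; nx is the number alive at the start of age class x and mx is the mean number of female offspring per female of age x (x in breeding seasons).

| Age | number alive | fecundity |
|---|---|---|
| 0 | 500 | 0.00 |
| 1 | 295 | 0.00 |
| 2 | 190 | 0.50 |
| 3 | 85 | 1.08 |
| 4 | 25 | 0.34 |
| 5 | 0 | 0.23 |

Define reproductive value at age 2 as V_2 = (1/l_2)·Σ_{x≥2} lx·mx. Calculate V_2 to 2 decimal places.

lx = nx/n0 = nx/500: 1, 0.59, 0.38, 0.17, 0.05, 0
lx·mx for x ≥ 2: 0.19, 0.1836, 0.017, 0 → sum = 0.3906
V_2 = 0.3906 / l_2 = 0.3906 / 0.38 = 1.027895… → 1.03

1.03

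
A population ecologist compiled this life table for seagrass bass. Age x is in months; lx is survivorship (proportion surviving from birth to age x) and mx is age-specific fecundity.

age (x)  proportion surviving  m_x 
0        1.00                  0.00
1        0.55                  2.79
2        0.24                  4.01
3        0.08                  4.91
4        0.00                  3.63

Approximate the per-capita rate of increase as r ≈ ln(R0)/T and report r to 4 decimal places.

0.6612

R0 = Σ lx·mx = 0 + 1.5345 + 0.9624 + 0.3928 + 0 = 2.8897
Σ x·lx·mx = 4.6377; T = 4.6377/2.8897 = 1.60491…
r ≈ ln(R0)/T = ln(2.8897)/1.60491… = 0.661193… → 0.6612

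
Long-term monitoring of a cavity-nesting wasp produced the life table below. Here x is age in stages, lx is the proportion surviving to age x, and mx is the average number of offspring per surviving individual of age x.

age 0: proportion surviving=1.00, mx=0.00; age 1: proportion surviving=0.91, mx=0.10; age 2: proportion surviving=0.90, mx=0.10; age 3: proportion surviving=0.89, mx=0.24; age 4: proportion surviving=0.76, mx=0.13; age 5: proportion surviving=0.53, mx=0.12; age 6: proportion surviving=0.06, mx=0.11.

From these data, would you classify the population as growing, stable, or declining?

declining

R0 = Σ lx·mx = 0 + 0.091 + 0.09 + 0.2136 + 0.0988 + 0.0636 + 0.0066 = 0.5636
R0 < 1, so the population is declining.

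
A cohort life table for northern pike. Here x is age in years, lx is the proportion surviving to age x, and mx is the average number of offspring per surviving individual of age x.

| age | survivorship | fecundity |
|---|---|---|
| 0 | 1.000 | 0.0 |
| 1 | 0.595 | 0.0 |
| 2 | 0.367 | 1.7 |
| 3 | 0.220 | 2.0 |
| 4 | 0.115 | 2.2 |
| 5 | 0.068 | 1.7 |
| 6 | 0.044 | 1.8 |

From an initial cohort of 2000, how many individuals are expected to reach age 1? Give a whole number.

Expected survivors = N0 · l_1 = 2000 × 0.595 = 1190 → 1190

1190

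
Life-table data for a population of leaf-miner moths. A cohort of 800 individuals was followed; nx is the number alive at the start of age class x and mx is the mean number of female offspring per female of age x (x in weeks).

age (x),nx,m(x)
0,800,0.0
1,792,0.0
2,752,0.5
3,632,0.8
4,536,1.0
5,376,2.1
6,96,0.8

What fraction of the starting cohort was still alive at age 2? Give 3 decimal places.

0.940

l_2 = n_2/n_0 = 752/800 = 0.94 → 0.940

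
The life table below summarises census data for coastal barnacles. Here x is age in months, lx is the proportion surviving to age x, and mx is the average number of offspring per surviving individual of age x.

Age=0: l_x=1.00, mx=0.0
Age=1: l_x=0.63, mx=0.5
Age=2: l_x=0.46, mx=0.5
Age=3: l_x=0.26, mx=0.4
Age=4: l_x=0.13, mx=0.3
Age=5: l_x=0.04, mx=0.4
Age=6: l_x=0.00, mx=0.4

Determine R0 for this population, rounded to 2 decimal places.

lx·mx by age: 0, 0.315, 0.23, 0.104, 0.039, 0.016, 0
R0 = Σ lx·mx = 0.704 → 0.70

0.70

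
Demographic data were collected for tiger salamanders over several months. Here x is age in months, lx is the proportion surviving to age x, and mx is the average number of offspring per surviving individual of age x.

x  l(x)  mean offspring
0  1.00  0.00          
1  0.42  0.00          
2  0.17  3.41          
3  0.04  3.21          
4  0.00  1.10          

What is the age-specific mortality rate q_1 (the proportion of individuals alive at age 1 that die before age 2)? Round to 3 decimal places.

q_1 = (l_1 − l_2) / l_1 = (0.42 − 0.17) / 0.42
     = 0.25 / 0.42 = 0.595238… → 0.595

0.595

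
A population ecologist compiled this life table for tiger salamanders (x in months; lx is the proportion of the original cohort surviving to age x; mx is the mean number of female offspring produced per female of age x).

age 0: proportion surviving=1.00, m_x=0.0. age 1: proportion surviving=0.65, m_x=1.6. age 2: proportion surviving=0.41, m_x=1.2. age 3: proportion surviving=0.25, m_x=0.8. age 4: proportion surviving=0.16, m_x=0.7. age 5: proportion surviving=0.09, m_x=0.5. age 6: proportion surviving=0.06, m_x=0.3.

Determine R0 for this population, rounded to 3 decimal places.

1.907

lx·mx by age: 0, 1.04, 0.492, 0.2, 0.112, 0.045, 0.018
R0 = Σ lx·mx = 1.907 → 1.907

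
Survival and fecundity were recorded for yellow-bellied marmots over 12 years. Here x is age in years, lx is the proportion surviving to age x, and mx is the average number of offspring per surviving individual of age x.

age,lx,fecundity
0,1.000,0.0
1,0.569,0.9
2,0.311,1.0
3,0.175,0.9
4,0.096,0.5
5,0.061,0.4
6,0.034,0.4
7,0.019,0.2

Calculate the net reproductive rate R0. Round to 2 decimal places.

lx·mx by age: 0, 0.5121, 0.311, 0.1575, 0.048, 0.0244, 0.0136, 0.0038
R0 = Σ lx·mx = 1.0704 → 1.07

1.07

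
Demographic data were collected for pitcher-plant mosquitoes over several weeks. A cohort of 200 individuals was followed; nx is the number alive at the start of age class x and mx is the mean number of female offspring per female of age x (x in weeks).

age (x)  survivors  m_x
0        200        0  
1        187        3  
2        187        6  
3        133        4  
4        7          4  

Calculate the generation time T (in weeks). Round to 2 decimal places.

lx = nx/n0 = nx/200: 1, 0.935, 0.935, 0.665, 0.035
lx·mx: 0, 2.805, 5.61, 2.66, 0.14 → R0 = 11.215
x·lx·mx: 0, 2.805, 11.22, 7.98, 0.56 → Σ = 22.565
T = 22.565 / 11.215 = 2.012037… → 2.01

2.01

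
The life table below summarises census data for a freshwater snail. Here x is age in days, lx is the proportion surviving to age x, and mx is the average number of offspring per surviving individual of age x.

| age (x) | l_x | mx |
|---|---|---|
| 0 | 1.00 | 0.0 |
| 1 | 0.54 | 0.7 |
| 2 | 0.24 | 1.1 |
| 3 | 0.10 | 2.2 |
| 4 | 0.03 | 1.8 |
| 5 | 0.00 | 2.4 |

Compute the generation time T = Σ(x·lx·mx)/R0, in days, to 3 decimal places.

1.945

lx·mx: 0, 0.378, 0.264, 0.22, 0.054, 0 → R0 = 0.916
x·lx·mx: 0, 0.378, 0.528, 0.66, 0.216, 0 → Σ = 1.782
T = 1.782 / 0.916 = 1.945415… → 1.945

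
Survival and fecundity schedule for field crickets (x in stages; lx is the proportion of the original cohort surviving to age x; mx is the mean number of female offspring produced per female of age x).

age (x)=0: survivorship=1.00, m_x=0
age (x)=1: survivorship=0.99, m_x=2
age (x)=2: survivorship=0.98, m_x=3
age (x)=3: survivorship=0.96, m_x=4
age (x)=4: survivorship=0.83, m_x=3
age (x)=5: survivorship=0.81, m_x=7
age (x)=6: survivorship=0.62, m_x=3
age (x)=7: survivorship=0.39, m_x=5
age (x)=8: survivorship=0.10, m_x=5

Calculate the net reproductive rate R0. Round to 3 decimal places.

21.230

lx·mx by age: 0, 1.98, 2.94, 3.84, 2.49, 5.67, 1.86, 1.95, 0.5
R0 = Σ lx·mx = 21.23 → 21.230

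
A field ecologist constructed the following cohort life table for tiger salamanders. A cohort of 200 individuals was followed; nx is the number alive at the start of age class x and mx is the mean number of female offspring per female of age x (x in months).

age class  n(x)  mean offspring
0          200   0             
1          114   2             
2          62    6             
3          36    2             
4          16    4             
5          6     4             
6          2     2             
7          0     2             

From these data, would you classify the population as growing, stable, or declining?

growing

lx = nx/n0 = nx/200: 1, 0.57, 0.31, 0.18, 0.08, 0.03, 0.01, 0
R0 = Σ lx·mx = 0 + 1.14 + 1.86 + 0.36 + 0.32 + 0.12 + 0.02 + 0 = 3.82
R0 > 1, so the population is growing.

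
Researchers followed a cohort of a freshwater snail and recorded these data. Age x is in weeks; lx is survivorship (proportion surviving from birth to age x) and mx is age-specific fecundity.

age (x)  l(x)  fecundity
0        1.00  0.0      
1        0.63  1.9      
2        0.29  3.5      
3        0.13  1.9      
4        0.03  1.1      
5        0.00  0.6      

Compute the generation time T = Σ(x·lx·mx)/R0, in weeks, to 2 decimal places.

lx·mx: 0, 1.197, 1.015, 0.247, 0.033, 0 → R0 = 2.492
x·lx·mx: 0, 1.197, 2.03, 0.741, 0.132, 0 → Σ = 4.1
T = 4.1 / 2.492 = 1.645265… → 1.65

1.65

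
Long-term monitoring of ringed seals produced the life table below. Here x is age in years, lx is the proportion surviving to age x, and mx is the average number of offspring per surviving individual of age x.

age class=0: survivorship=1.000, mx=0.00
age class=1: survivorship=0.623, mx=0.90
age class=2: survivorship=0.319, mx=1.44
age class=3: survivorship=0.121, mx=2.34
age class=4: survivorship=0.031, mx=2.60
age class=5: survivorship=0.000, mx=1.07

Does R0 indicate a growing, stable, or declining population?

R0 = Σ lx·mx = 0 + 0.5607 + 0.45936 + 0.28314 + 0.0806 + 0 = 1.3838
R0 > 1, so the population is growing.

growing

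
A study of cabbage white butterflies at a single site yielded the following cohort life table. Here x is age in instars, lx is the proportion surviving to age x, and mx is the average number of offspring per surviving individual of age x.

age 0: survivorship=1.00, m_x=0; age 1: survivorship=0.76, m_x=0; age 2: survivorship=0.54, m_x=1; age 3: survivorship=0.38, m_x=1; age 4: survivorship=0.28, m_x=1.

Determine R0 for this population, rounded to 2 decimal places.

1.20

lx·mx by age: 0, 0, 0.54, 0.38, 0.28
R0 = Σ lx·mx = 1.2 → 1.20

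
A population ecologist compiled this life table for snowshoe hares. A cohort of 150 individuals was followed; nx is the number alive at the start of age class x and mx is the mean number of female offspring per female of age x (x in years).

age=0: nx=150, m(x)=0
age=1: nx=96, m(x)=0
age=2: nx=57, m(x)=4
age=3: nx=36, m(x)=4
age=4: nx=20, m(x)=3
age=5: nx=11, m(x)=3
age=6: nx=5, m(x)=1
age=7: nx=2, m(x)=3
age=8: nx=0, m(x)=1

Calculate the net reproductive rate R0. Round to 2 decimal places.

lx = nx/n0 = nx/150: 1, 0.64, 0.38, 0.24, 0.13333…, 0.07333…, 0.03333…, 0.01333…, 0
lx·mx by age: 0, 0, 1.52, 0.96, 0.4…, 0.22…, 0.033333…, 0.04…, 0
R0 = Σ lx·mx = 3.173333… → 3.17

3.17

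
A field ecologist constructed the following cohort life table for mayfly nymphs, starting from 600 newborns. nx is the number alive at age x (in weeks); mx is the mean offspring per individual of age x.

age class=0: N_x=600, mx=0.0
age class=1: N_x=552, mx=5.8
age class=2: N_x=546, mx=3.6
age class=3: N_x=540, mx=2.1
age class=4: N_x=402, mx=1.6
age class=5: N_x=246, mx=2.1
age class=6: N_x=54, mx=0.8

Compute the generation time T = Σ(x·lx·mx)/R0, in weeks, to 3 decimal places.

2.125

lx = nx/n0 = nx/600: 1, 0.92, 0.91, 0.9, 0.67, 0.41, 0.09
lx·mx: 0, 5.336, 3.276, 1.89, 1.072, 0.861, 0.072 → R0 = 12.507
x·lx·mx: 0, 5.336, 6.552, 5.67, 4.288, 4.305, 0.432 → Σ = 26.583
T = 26.583 / 12.507 = 2.12545… → 2.125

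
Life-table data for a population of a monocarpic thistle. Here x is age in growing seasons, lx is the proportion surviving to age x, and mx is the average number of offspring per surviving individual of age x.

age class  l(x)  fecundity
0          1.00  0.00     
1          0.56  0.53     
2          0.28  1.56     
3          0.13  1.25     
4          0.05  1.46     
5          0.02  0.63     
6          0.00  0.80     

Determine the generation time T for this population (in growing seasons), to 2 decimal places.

lx·mx: 0, 0.2968, 0.4368, 0.1625, 0.073, 0.0126, 0 → R0 = 0.9817
x·lx·mx: 0, 0.2968, 0.8736, 0.4875, 0.292, 0.063, 0 → Σ = 2.0129
T = 2.0129 / 0.9817 = 2.050423… → 2.05

2.05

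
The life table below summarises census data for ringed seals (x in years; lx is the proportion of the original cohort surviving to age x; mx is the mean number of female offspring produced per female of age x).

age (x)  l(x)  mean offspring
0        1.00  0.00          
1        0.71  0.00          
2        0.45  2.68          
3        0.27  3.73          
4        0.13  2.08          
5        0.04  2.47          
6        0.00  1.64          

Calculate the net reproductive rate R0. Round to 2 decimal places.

lx·mx by age: 0, 0, 1.206, 1.0071, 0.2704, 0.0988, 0
R0 = Σ lx·mx = 2.5823 → 2.58

2.58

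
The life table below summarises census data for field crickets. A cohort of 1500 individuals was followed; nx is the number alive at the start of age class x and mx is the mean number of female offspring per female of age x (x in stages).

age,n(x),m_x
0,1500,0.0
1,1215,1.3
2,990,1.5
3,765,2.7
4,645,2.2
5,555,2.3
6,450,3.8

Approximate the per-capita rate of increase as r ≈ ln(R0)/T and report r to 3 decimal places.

lx = nx/n0 = nx/1500: 1, 0.81, 0.66, 0.51, 0.43, 0.37, 0.3
R0 = Σ lx·mx = 0 + 1.053 + 0.99 + 1.377 + 0.946 + 0.851 + 1.14 = 6.357
Σ x·lx·mx = 22.043; T = 22.043/6.357 = 3.46752…
r ≈ ln(R0)/T = ln(6.357)/3.46752… = 0.5334… → 0.533

0.533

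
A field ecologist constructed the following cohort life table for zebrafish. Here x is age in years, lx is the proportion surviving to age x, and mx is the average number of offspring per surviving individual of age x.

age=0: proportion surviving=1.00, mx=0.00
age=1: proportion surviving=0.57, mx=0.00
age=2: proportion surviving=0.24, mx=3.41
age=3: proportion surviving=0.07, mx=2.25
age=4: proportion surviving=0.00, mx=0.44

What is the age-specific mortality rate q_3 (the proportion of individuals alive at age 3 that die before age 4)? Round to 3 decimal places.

1.000

q_3 = (l_3 − l_4) / l_3 = (0.07 − 0) / 0.07
     = 0.07 / 0.07 = 1 → 1.000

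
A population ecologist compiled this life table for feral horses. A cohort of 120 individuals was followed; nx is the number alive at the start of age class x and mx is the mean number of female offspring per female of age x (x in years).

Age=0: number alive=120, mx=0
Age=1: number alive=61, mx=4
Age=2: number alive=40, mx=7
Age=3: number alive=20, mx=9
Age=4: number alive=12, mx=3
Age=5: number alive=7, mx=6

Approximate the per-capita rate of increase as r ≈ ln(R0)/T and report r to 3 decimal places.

0.863

lx = nx/n0 = nx/120: 1, 0.50833…, 0.33333…, 0.16667…, 0.1, 0.05833…
R0 = Σ lx·mx = 0 + 2.03333… + 2.33333… + 1.5… + 0.3 + 0.35… = 6.516667…
Σ x·lx·mx = 14.15…; T = 14.15…/6.516667… = 2.17136…
r ≈ ln(R0)/T = ln(6.516667…)/2.17136… = 0.86322… → 0.863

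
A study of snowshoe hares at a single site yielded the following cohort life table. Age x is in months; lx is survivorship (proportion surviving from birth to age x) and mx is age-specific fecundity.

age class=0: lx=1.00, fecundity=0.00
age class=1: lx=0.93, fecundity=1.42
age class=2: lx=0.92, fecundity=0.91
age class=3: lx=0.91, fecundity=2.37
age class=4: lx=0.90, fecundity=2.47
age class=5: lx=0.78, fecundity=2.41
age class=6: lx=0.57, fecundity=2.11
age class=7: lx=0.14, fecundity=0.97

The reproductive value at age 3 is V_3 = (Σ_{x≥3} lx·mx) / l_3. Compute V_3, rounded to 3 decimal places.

8.349

lx·mx for x ≥ 3: 2.1567, 2.223, 1.8798, 1.2027, 0.1358 → sum = 7.598
V_3 = 7.598 / l_3 = 7.598 / 0.91 = 8.349451… → 8.349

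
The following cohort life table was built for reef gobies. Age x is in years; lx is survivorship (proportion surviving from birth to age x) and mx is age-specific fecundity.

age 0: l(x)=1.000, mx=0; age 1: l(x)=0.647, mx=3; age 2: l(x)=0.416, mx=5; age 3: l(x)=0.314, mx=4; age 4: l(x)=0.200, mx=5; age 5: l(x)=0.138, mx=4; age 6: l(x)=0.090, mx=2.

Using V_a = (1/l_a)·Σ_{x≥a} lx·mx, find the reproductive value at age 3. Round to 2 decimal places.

lx·mx for x ≥ 3: 1.256, 1, 0.552, 0.18 → sum = 2.988
V_3 = 2.988 / l_3 = 2.988 / 0.314 = 9.515924… → 9.52

9.52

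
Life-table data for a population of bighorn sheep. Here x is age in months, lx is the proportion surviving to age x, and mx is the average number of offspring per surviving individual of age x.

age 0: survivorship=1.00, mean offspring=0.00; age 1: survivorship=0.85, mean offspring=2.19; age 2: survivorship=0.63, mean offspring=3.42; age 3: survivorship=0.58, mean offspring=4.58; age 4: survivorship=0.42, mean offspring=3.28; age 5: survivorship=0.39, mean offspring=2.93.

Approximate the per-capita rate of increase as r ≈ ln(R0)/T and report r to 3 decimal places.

0.804

R0 = Σ lx·mx = 0 + 1.8615 + 2.1546 + 2.6564 + 1.3776 + 1.1427 = 9.1928
Σ x·lx·mx = 25.3638; T = 25.3638/9.1928 = 2.75909…
r ≈ ln(R0)/T = ln(9.1928)/2.75909… = 0.80404… → 0.804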